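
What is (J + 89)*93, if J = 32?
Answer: 11253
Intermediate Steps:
(J + 89)*93 = (32 + 89)*93 = 121*93 = 11253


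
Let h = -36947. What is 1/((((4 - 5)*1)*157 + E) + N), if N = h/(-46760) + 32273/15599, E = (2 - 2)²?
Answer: -729409240/112431828947 ≈ -0.0064876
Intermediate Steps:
E = 0 (E = 0² = 0)
N = 2085421733/729409240 (N = -36947/(-46760) + 32273/15599 = -36947*(-1/46760) + 32273*(1/15599) = 36947/46760 + 32273/15599 = 2085421733/729409240 ≈ 2.8591)
1/((((4 - 5)*1)*157 + E) + N) = 1/((((4 - 5)*1)*157 + 0) + 2085421733/729409240) = 1/((-1*1*157 + 0) + 2085421733/729409240) = 1/((-1*157 + 0) + 2085421733/729409240) = 1/((-157 + 0) + 2085421733/729409240) = 1/(-157 + 2085421733/729409240) = 1/(-112431828947/729409240) = -729409240/112431828947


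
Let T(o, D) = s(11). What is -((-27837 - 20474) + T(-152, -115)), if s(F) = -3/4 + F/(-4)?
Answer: 96629/2 ≈ 48315.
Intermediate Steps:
s(F) = -3/4 - F/4 (s(F) = -3*1/4 + F*(-1/4) = -3/4 - F/4)
T(o, D) = -7/2 (T(o, D) = -3/4 - 1/4*11 = -3/4 - 11/4 = -7/2)
-((-27837 - 20474) + T(-152, -115)) = -((-27837 - 20474) - 7/2) = -(-48311 - 7/2) = -1*(-96629/2) = 96629/2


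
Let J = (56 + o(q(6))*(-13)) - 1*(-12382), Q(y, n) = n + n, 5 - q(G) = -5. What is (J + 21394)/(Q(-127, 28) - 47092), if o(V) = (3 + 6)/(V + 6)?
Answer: -541195/752576 ≈ -0.71912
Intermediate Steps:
q(G) = 10 (q(G) = 5 - 1*(-5) = 5 + 5 = 10)
Q(y, n) = 2*n
o(V) = 9/(6 + V)
J = 198891/16 (J = (56 + (9/(6 + 10))*(-13)) - 1*(-12382) = (56 + (9/16)*(-13)) + 12382 = (56 - 117/16) + 12382 = 779/16 + 12382 = 198891/16 ≈ 12431.)
(J + 21394)/(Q(-127, 28) - 47092) = (198891/16 + 21394)/(2*28 - 47092) = 541195/(16*(56 - 47092)) = (541195/16)/(-47036) = (541195/16)*(-1/47036) = -541195/752576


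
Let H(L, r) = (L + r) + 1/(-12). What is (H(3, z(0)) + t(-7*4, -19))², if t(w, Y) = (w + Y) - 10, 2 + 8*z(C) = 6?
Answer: 413449/144 ≈ 2871.2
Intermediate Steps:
z(C) = ½ (z(C) = -¼ + (⅛)*6 = -¼ + ¾ = ½)
H(L, r) = -1/12 + L + r (H(L, r) = (L + r) - 1/12 = -1/12 + L + r)
t(w, Y) = -10 + Y + w (t(w, Y) = (Y + w) - 10 = -10 + Y + w)
(H(3, z(0)) + t(-7*4, -19))² = ((-1/12 + 3 + ½) + (-10 - 19 - 7*4))² = (41/12 + (-10 - 19 - 28))² = (41/12 - 57)² = (-643/12)² = 413449/144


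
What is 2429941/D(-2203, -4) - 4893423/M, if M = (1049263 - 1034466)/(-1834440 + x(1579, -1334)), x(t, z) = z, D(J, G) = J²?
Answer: 43597437949660052995/71812933573 ≈ 6.0710e+8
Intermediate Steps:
M = -14797/1835774 (M = (1049263 - 1034466)/(-1834440 - 1334) = 14797/(-1835774) = 14797*(-1/1835774) = -14797/1835774 ≈ -0.0080604)
2429941/D(-2203, -4) - 4893423/M = 2429941/((-2203)²) - 4893423/(-14797/1835774) = 2429941/4853209 - 4893423*(-1835774/14797) = 2429941*(1/4853209) + 8983218714402/14797 = 2429941/4853209 + 8983218714402/14797 = 43597437949660052995/71812933573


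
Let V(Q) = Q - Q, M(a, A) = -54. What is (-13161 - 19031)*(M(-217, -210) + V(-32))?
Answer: 1738368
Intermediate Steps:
V(Q) = 0
(-13161 - 19031)*(M(-217, -210) + V(-32)) = (-13161 - 19031)*(-54 + 0) = -32192*(-54) = 1738368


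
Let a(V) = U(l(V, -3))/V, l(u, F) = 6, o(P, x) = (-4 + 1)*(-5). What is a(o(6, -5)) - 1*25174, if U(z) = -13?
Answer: -377623/15 ≈ -25175.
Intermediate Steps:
o(P, x) = 15 (o(P, x) = -3*(-5) = 15)
a(V) = -13/V
a(o(6, -5)) - 1*25174 = -13/15 - 1*25174 = -13*1/15 - 25174 = -13/15 - 25174 = -377623/15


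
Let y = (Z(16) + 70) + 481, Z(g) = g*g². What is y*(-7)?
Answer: -32529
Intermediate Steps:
Z(g) = g³
y = 4647 (y = (16³ + 70) + 481 = (4096 + 70) + 481 = 4166 + 481 = 4647)
y*(-7) = 4647*(-7) = -32529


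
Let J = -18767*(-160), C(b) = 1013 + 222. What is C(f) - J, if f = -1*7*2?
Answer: -3001485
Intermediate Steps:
f = -14 (f = -7*2 = -14)
C(b) = 1235
J = 3002720
C(f) - J = 1235 - 1*3002720 = 1235 - 3002720 = -3001485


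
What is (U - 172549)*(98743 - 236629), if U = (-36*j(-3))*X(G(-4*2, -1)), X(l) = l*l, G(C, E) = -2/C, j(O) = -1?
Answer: 47583562341/2 ≈ 2.3792e+10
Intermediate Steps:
X(l) = l²
U = 9/4 (U = (-36*(-1))*(-2/((-4*2)))² = 36*(-2/(-8))² = 36*(-2*(-⅛))² = 36*(¼)² = 36*(1/16) = 9/4 ≈ 2.2500)
(U - 172549)*(98743 - 236629) = (9/4 - 172549)*(98743 - 236629) = -690187/4*(-137886) = 47583562341/2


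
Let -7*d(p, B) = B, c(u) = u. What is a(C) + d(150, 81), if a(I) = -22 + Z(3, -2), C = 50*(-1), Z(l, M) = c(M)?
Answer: -249/7 ≈ -35.571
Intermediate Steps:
d(p, B) = -B/7
Z(l, M) = M
C = -50
a(I) = -24 (a(I) = -22 - 2 = -24)
a(C) + d(150, 81) = -24 - 1/7*81 = -24 - 81/7 = -249/7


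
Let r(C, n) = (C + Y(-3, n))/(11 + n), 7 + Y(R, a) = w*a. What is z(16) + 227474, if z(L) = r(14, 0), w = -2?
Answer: 2502221/11 ≈ 2.2747e+5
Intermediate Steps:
Y(R, a) = -7 - 2*a
r(C, n) = (-7 + C - 2*n)/(11 + n) (r(C, n) = (C + (-7 - 2*n))/(11 + n) = (-7 + C - 2*n)/(11 + n))
z(L) = 7/11 (z(L) = (-7 + 14 - 2*0)/(11 + 0) = (-7 + 14 + 0)/11 = (1/11)*7 = 7/11)
z(16) + 227474 = 7/11 + 227474 = 2502221/11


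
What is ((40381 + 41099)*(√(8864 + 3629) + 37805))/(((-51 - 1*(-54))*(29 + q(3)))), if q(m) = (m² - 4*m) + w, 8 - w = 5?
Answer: 1026783800/29 + 841960*√13/29 ≈ 3.5511e+7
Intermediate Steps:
w = 3 (w = 8 - 1*5 = 8 - 5 = 3)
q(m) = 3 + m² - 4*m (q(m) = (m² - 4*m) + 3 = 3 + m² - 4*m)
((40381 + 41099)*(√(8864 + 3629) + 37805))/(((-51 - 1*(-54))*(29 + q(3)))) = ((40381 + 41099)*(√(8864 + 3629) + 37805))/(((-51 - 1*(-54))*(29 + (3 + 3² - 4*3)))) = (81480*(√12493 + 37805))/(((-51 + 54)*(29 + (3 + 9 - 12)))) = (81480*(31*√13 + 37805))/((3*(29 + 0))) = (81480*(37805 + 31*√13))/((3*29)) = (3080351400 + 2525880*√13)/87 = (3080351400 + 2525880*√13)*(1/87) = 1026783800/29 + 841960*√13/29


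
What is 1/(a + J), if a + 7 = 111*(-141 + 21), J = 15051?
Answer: 1/1724 ≈ 0.00058005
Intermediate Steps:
a = -13327 (a = -7 + 111*(-141 + 21) = -7 + 111*(-120) = -7 - 13320 = -13327)
1/(a + J) = 1/(-13327 + 15051) = 1/1724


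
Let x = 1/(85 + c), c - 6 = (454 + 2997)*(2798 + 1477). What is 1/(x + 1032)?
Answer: 14753116/15225215713 ≈ 0.00096899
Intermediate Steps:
c = 14753031 (c = 6 + (454 + 2997)*(2798 + 1477) = 6 + 3451*4275 = 6 + 14753025 = 14753031)
x = 1/14753116 (x = 1/(85 + 14753031) = 1/14753116 ≈ 6.7782e-8)
1/(x + 1032) = 1/(1/14753116 + 1032) = 1/(15225215713/14753116) = 14753116/15225215713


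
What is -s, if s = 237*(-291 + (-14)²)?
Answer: 22515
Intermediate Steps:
s = -22515 (s = 237*(-291 + 196) = 237*(-95) = -22515)
-s = -1*(-22515) = 22515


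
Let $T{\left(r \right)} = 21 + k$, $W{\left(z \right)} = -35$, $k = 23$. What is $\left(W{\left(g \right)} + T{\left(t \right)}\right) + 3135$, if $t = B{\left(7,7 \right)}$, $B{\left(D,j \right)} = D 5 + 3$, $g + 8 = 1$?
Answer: $3144$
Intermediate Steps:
$g = -7$ ($g = -8 + 1 = -7$)
$B{\left(D,j \right)} = 3 + 5 D$ ($B{\left(D,j \right)} = 5 D + 3 = 3 + 5 D$)
$t = 38$ ($t = 3 + 5 \cdot 7 = 3 + 35 = 38$)
$T{\left(r \right)} = 44$ ($T{\left(r \right)} = 21 + 23 = 44$)
$\left(W{\left(g \right)} + T{\left(t \right)}\right) + 3135 = \left(-35 + 44\right) + 3135 = 9 + 3135 = 3144$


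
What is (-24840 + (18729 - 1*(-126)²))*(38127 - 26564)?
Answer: -254235681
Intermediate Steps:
(-24840 + (18729 - 1*(-126)²))*(38127 - 26564) = (-24840 + (18729 - 1*15876))*11563 = (-24840 + (18729 - 15876))*11563 = (-24840 + 2853)*11563 = -21987*11563 = -254235681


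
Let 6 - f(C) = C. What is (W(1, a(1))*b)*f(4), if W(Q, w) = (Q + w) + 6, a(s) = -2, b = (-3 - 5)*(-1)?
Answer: 80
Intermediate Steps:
f(C) = 6 - C
b = 8 (b = -8*(-1) = 8)
W(Q, w) = 6 + Q + w
(W(1, a(1))*b)*f(4) = ((6 + 1 - 2)*8)*(6 - 1*4) = (5*8)*(6 - 4) = 40*2 = 80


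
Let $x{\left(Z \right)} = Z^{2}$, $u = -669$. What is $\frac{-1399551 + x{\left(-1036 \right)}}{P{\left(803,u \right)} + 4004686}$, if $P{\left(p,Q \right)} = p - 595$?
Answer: $- \frac{326255}{4004894} \approx -0.081464$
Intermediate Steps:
$P{\left(p,Q \right)} = -595 + p$ ($P{\left(p,Q \right)} = p - 595 = -595 + p$)
$\frac{-1399551 + x{\left(-1036 \right)}}{P{\left(803,u \right)} + 4004686} = \frac{-1399551 + \left(-1036\right)^{2}}{\left(-595 + 803\right) + 4004686} = \frac{-1399551 + 1073296}{208 + 4004686} = - \frac{326255}{4004894}$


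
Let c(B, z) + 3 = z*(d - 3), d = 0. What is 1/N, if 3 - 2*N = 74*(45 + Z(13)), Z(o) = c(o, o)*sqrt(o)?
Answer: 2218/38168901 + 2072*sqrt(13)/38168901 ≈ 0.00025384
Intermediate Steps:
c(B, z) = -3 - 3*z (c(B, z) = -3 + z*(0 - 3) = -3 + z*(-3) = -3 - 3*z)
Z(o) = sqrt(o)*(-3 - 3*o) (Z(o) = (-3 - 3*o)*sqrt(o) = sqrt(o)*(-3 - 3*o))
N = -3327/2 + 1554*sqrt(13) (N = 3/2 - 37*(45 + 3*sqrt(13)*(-1 - 1*13)) = 3/2 - 37*(45 + 3*sqrt(13)*(-1 - 13)) = 3/2 - 37*(45 + 3*sqrt(13)*(-14)) = 3/2 - 37*(45 - 42*sqrt(13)) = 3/2 - (3330 - 3108*sqrt(13))/2 = 3/2 + (-1665 + 1554*sqrt(13)) = -3327/2 + 1554*sqrt(13) ≈ 3939.5)
1/N = 1/(-3327/2 + 1554*sqrt(13))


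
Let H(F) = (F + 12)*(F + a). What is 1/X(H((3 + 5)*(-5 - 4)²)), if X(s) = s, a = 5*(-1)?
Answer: 1/424380 ≈ 2.3564e-6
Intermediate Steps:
a = -5
H(F) = (-5 + F)*(12 + F) (H(F) = (F + 12)*(F - 5) = (12 + F)*(-5 + F) = (-5 + F)*(12 + F))
1/X(H((3 + 5)*(-5 - 4)²)) = 1/(-60 + ((3 + 5)*(-5 - 4)²)² + 7*((3 + 5)*(-5 - 4)²)) = 1/(-60 + (8*(-9)²)² + 7*(8*(-9)²)) = 1/(-60 + (8*81)² + 7*(8*81)) = 1/(-60 + 648² + 7*648) = 1/(-60 + 419904 + 4536) = 1/424380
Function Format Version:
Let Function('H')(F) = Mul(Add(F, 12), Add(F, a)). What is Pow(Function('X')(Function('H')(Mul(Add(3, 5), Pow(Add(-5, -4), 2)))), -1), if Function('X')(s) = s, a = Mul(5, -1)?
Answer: Rational(1, 424380) ≈ 2.3564e-6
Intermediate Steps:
a = -5
Function('H')(F) = Mul(Add(-5, F), Add(12, F)) (Function('H')(F) = Mul(Add(F, 12), Add(F, -5)) = Mul(Add(12, F), Add(-5, F)) = Mul(Add(-5, F), Add(12, F)))
Pow(Function('X')(Function('H')(Mul(Add(3, 5), Pow(Add(-5, -4), 2)))), -1) = Pow(Add(-60, Pow(Mul(Add(3, 5), Pow(Add(-5, -4), 2)), 2), Mul(7, Mul(Add(3, 5), Pow(Add(-5, -4), 2)))), -1) = Pow(Add(-60, Pow(Mul(8, Pow(-9, 2)), 2), Mul(7, Mul(8, Pow(-9, 2)))), -1) = Pow(Add(-60, Pow(Mul(8, 81), 2), Mul(7, Mul(8, 81))), -1) = Pow(Add(-60, Pow(648, 2), Mul(7, 648)), -1) = Pow(Add(-60, 419904, 4536), -1) = Pow(424380, -1) = Rational(1, 424380)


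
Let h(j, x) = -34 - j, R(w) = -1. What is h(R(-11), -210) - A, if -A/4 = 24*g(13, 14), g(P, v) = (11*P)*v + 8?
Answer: 192927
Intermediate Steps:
g(P, v) = 8 + 11*P*v (g(P, v) = 11*P*v + 8 = 8 + 11*P*v)
A = -192960 (A = -96*(8 + 11*13*14) = -96*(8 + 2002) = -96*2010 = -4*48240 = -192960)
h(R(-11), -210) - A = (-34 - 1*(-1)) - 1*(-192960) = (-34 + 1) + 192960 = -33 + 192960 = 192927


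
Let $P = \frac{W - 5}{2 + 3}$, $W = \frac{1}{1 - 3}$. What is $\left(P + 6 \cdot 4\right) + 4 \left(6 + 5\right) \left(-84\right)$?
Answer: $- \frac{36731}{10} \approx -3673.1$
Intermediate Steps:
$W = - \frac{1}{2}$ ($W = \frac{1}{-2} = - \frac{1}{2} \approx -0.5$)
$P = - \frac{11}{10}$ ($P = \frac{- \frac{1}{2} - 5}{2 + 3} = \frac{- \frac{1}{2} + \left(-5 + 0\right)}{5} = \left(- \frac{1}{2} - 5\right) \frac{1}{5} = \left(- \frac{11}{2}\right) \frac{1}{5} = - \frac{11}{10} \approx -1.1$)
$\left(P + 6 \cdot 4\right) + 4 \left(6 + 5\right) \left(-84\right) = \left(- \frac{11}{10} + 6 \cdot 4\right) + 4 \left(6 + 5\right) \left(-84\right) = \left(- \frac{11}{10} + 24\right) + 4 \cdot 11 \left(-84\right) = \frac{229}{10} + 44 \left(-84\right) = \frac{229}{10} - 3696 = - \frac{36731}{10}$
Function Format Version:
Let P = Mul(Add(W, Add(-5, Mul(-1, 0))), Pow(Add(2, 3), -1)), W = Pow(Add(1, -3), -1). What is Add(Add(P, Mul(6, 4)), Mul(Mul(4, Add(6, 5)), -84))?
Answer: Rational(-36731, 10) ≈ -3673.1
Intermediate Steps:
W = Rational(-1, 2) (W = Pow(-2, -1) = Rational(-1, 2) ≈ -0.50000)
P = Rational(-11, 10) (P = Mul(Add(Rational(-1, 2), Add(-5, Mul(-1, 0))), Pow(Add(2, 3), -1)) = Mul(Add(Rational(-1, 2), Add(-5, 0)), Pow(5, -1)) = Mul(Add(Rational(-1, 2), -5), Rational(1, 5)) = Mul(Rational(-11, 2), Rational(1, 5)) = Rational(-11, 10) ≈ -1.1000)
Add(Add(P, Mul(6, 4)), Mul(Mul(4, Add(6, 5)), -84)) = Add(Add(Rational(-11, 10), Mul(6, 4)), Mul(Mul(4, Add(6, 5)), -84)) = Add(Add(Rational(-11, 10), 24), Mul(Mul(4, 11), -84)) = Add(Rational(229, 10), Mul(44, -84)) = Add(Rational(229, 10), -3696) = Rational(-36731, 10)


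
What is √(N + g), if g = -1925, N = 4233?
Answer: 2*√577 ≈ 48.042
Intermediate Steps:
√(N + g) = √(4233 - 1925) = √2308 = 2*√577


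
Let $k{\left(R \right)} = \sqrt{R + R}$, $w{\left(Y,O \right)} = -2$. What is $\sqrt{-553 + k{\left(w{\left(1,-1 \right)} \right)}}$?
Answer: $\sqrt{-553 + 2 i} \approx 0.04252 + 23.516 i$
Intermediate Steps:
$k{\left(R \right)} = \sqrt{2} \sqrt{R}$ ($k{\left(R \right)} = \sqrt{2 R} = \sqrt{2} \sqrt{R}$)
$\sqrt{-553 + k{\left(w{\left(1,-1 \right)} \right)}} = \sqrt{-553 + \sqrt{2} \sqrt{-2}} = \sqrt{-553 + \sqrt{2} i \sqrt{2}} = \sqrt{-553 + 2 i}$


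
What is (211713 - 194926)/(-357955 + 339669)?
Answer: -16787/18286 ≈ -0.91803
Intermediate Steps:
(211713 - 194926)/(-357955 + 339669) = 16787/(-18286) = 16787*(-1/18286) = -16787/18286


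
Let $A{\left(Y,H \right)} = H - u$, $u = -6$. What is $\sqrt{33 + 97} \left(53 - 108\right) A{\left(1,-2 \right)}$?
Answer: $- 220 \sqrt{130} \approx -2508.4$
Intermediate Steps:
$A{\left(Y,H \right)} = 6 + H$ ($A{\left(Y,H \right)} = H - -6 = H + 6 = 6 + H$)
$\sqrt{33 + 97} \left(53 - 108\right) A{\left(1,-2 \right)} = \sqrt{33 + 97} \left(53 - 108\right) \left(6 - 2\right) = \sqrt{130} \left(53 - 108\right) 4 = \sqrt{130} \left(-55\right) 4 = - 55 \sqrt{130} \cdot 4 = - 220 \sqrt{130}$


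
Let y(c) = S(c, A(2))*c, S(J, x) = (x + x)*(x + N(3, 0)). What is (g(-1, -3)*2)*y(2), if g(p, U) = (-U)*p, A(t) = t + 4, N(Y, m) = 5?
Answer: -1584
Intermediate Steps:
A(t) = 4 + t
g(p, U) = -U*p
S(J, x) = 2*x*(5 + x) (S(J, x) = (x + x)*(x + 5) = (2*x)*(5 + x) = 2*x*(5 + x))
y(c) = 132*c (y(c) = (2*(4 + 2)*(5 + (4 + 2)))*c = (2*6*(5 + 6))*c = (2*6*11)*c = 132*c)
(g(-1, -3)*2)*y(2) = (-1*(-3)*(-1)*2)*(132*2) = -3*2*264 = -6*264 = -1584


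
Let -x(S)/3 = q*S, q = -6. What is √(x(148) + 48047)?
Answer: √50711 ≈ 225.19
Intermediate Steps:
x(S) = 18*S (x(S) = -(-18)*S = 18*S)
√(x(148) + 48047) = √(18*148 + 48047) = √(2664 + 48047) = √50711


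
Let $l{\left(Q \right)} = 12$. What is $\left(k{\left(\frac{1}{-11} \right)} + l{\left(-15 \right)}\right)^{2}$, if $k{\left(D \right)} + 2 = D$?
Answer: $\frac{11881}{121} \approx 98.19$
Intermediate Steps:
$k{\left(D \right)} = -2 + D$
$\left(k{\left(\frac{1}{-11} \right)} + l{\left(-15 \right)}\right)^{2} = \left(\left(-2 + \frac{1}{-11}\right) + 12\right)^{2} = \left(\left(-2 - \frac{1}{11}\right) + 12\right)^{2} = \left(- \frac{23}{11} + 12\right)^{2} = \left(\frac{109}{11}\right)^{2} = \frac{11881}{121}$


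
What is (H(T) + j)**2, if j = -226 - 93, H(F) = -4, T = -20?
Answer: 104329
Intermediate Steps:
j = -319
(H(T) + j)**2 = (-4 - 319)**2 = (-323)**2 = 104329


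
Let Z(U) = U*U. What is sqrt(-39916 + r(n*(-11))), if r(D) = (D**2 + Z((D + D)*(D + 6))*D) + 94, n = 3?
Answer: 5*I*sqrt(4193241) ≈ 10239.0*I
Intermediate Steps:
Z(U) = U**2
r(D) = 94 + D**2 + 4*D**3*(6 + D)**2 (r(D) = (D**2 + ((D + D)*(D + 6))**2*D) + 94 = (D**2 + ((2*D)*(6 + D))**2*D) + 94 = (D**2 + (2*D*(6 + D))**2*D) + 94 = (D**2 + (4*D**2*(6 + D)**2)*D) + 94 = (D**2 + 4*D**3*(6 + D)**2) + 94 = 94 + D**2 + 4*D**3*(6 + D)**2)
sqrt(-39916 + r(n*(-11))) = sqrt(-39916 + (94 + (3*(-11))**2 + 4*(3*(-11))**3*(6 + 3*(-11))**2)) = sqrt(-39916 + (94 + (-33)**2 + 4*(-33)**3*(6 - 33)**2)) = sqrt(-39916 + (94 + 1089 + 4*(-35937)*(-27)**2)) = sqrt(-39916 + (94 + 1089 + 4*(-35937)*729)) = sqrt(-39916 + (94 + 1089 - 104792292)) = sqrt(-39916 - 104791109) = sqrt(-104831025) = 5*I*sqrt(4193241)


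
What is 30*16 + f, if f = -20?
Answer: 460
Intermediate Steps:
30*16 + f = 30*16 - 20 = 480 - 20 = 460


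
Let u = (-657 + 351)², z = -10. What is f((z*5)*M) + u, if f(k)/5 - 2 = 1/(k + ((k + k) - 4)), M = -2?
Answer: 27719221/296 ≈ 93646.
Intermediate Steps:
u = 93636 (u = (-306)² = 93636)
f(k) = 10 + 5/(-4 + 3*k) (f(k) = 10 + 5/(k + ((k + k) - 4)) = 10 + 5/(k + (2*k - 4)) = 10 + 5/(k + (-4 + 2*k)) = 10 + 5/(-4 + 3*k))
f((z*5)*M) + u = 5*(-7 + 6*(-10*5*(-2)))/(-4 + 3*(-10*5*(-2))) + 93636 = 5*(-7 + 6*(-50*(-2)))/(-4 + 3*(-50*(-2))) + 93636 = 5*(-7 + 6*100)/(-4 + 3*100) + 93636 = 5*(-7 + 600)/(-4 + 300) + 93636 = 5*593/296 + 93636 = 5*(1/296)*593 + 93636 = 2965/296 + 93636 = 27719221/296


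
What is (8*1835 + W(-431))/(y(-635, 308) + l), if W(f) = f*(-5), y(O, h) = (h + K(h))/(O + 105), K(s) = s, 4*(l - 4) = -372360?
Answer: -49025/271078 ≈ -0.18085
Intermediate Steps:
l = -93086 (l = 4 + (¼)*(-372360) = 4 - 93090 = -93086)
y(O, h) = 2*h/(105 + O) (y(O, h) = (h + h)/(O + 105) = (2*h)/(105 + O) = 2*h/(105 + O))
W(f) = -5*f
(8*1835 + W(-431))/(y(-635, 308) + l) = (8*1835 - 5*(-431))/(2*308/(105 - 635) - 93086) = (14680 + 2155)/(2*308/(-530) - 93086) = 16835/(2*308*(-1/530) - 93086) = 16835/(-308/265 - 93086) = 16835/(-24668098/265) = 16835*(-265/24668098) = -49025/271078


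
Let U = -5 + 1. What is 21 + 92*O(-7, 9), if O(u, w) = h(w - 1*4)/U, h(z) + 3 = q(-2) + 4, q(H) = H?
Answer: 44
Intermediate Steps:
h(z) = -1 (h(z) = -3 + (-2 + 4) = -3 + 2 = -1)
U = -4
O(u, w) = ¼ (O(u, w) = -1/(-4) = -1*(-¼) = ¼)
21 + 92*O(-7, 9) = 21 + 92*(¼) = 21 + 23 = 44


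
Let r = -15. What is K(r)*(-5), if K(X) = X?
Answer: 75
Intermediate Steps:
K(r)*(-5) = -15*(-5) = 75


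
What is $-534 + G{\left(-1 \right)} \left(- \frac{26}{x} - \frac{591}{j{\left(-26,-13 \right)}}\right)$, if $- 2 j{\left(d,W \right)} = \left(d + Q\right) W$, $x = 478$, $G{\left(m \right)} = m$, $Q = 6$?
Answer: $- \frac{16730939}{31070} \approx -538.49$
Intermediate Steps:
$j{\left(d,W \right)} = - \frac{W \left(6 + d\right)}{2}$ ($j{\left(d,W \right)} = - \frac{\left(d + 6\right) W}{2} = - \frac{\left(6 + d\right) W}{2} = - \frac{W \left(6 + d\right)}{2}$)
$-534 + G{\left(-1 \right)} \left(- \frac{26}{x} - \frac{591}{j{\left(-26,-13 \right)}}\right) = -534 - \left(- \frac{26}{478} - \frac{591}{\left(- \frac{1}{2}\right) \left(-13\right) \left(6 - 26\right)}\right) = -534 - \left(\left(-26\right) \frac{1}{478} - \frac{591}{\left(- \frac{1}{2}\right) \left(-13\right) \left(-20\right)}\right) = -534 - \left(- \frac{13}{239} - \frac{591}{-130}\right) = -534 - \left(- \frac{13}{239} - - \frac{591}{130}\right) = -534 - \left(- \frac{13}{239} + \frac{591}{130}\right) = -534 - \frac{139559}{31070} = - \frac{16730939}{31070}$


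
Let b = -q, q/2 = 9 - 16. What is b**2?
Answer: 196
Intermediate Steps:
q = -14 (q = 2*(9 - 16) = 2*(-7) = -14)
b = 14 (b = -1*(-14) = 14)
b**2 = 14**2 = 196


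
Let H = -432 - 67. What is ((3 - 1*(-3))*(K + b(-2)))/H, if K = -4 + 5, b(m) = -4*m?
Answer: -54/499 ≈ -0.10822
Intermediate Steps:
K = 1
H = -499
((3 - 1*(-3))*(K + b(-2)))/H = ((3 - 1*(-3))*(1 - 4*(-2)))/(-499) = ((3 + 3)*(1 + 8))*(-1/499) = (6*9)*(-1/499) = 54*(-1/499) = -54/499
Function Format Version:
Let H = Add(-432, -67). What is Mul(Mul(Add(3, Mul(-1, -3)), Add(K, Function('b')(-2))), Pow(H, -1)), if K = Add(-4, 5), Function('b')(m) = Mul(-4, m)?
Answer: Rational(-54, 499) ≈ -0.10822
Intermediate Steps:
K = 1
H = -499
Mul(Mul(Add(3, Mul(-1, -3)), Add(K, Function('b')(-2))), Pow(H, -1)) = Mul(Mul(Add(3, Mul(-1, -3)), Add(1, Mul(-4, -2))), Pow(-499, -1)) = Mul(Mul(Add(3, 3), Add(1, 8)), Rational(-1, 499)) = Mul(Mul(6, 9), Rational(-1, 499)) = Mul(54, Rational(-1, 499)) = Rational(-54, 499)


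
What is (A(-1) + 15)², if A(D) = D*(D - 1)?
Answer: 289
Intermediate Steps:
A(D) = D*(-1 + D)
(A(-1) + 15)² = (-(-1 - 1) + 15)² = (-1*(-2) + 15)² = (2 + 15)² = 17² = 289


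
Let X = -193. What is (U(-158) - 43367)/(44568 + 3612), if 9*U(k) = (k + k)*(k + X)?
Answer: -31043/48180 ≈ -0.64431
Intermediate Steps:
U(k) = 2*k*(-193 + k)/9 (U(k) = ((k + k)*(k - 193))/9 = ((2*k)*(-193 + k))/9 = (2*k*(-193 + k))/9 = 2*k*(-193 + k)/9)
(U(-158) - 43367)/(44568 + 3612) = ((2/9)*(-158)*(-193 - 158) - 43367)/(44568 + 3612) = ((2/9)*(-158)*(-351) - 43367)/48180 = (12324 - 43367)*(1/48180) = -31043*1/48180 = -31043/48180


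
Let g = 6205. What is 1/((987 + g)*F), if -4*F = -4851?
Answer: 1/8722098 ≈ 1.1465e-7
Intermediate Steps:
F = 4851/4 (F = -1/4*(-4851) = 4851/4 ≈ 1212.8)
1/((987 + g)*F) = 1/((987 + 6205)*(4851/4)) = (4/4851)/7192 = (1/7192)*(4/4851) = 1/8722098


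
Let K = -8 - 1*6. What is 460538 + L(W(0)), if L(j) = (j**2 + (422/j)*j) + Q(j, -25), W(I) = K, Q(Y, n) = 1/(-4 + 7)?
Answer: 1383469/3 ≈ 4.6116e+5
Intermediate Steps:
K = -14 (K = -8 - 6 = -14)
Q(Y, n) = 1/3
W(I) = -14
L(j) = 1267/3 + j**2 (L(j) = (j**2 + (422/j)*j) + 1/3 = (j**2 + 422) + 1/3 = (422 + j**2) + 1/3 = 1267/3 + j**2)
460538 + L(W(0)) = 460538 + (1267/3 + (-14)**2) = 460538 + (1267/3 + 196) = 460538 + 1855/3 = 1383469/3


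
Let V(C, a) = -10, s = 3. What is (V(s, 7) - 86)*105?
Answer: -10080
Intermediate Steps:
(V(s, 7) - 86)*105 = (-10 - 86)*105 = -96*105 = -10080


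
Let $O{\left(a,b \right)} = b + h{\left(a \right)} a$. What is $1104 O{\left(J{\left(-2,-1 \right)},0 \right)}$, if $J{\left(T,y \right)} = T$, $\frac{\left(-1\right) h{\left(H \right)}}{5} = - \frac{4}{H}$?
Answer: $22080$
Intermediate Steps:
$h{\left(H \right)} = \frac{20}{H}$ ($h{\left(H \right)} = - 5 \left(- \frac{4}{H}\right) = \frac{20}{H}$)
$O{\left(a,b \right)} = 20 + b$ ($O{\left(a,b \right)} = b + \frac{20}{a} a = b + 20 = 20 + b$)
$1104 O{\left(J{\left(-2,-1 \right)},0 \right)} = 1104 \left(20 + 0\right) = 1104 \cdot 20 = 22080$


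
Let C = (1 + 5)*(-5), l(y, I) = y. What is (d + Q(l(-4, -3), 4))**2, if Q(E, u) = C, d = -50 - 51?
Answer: 17161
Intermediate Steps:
d = -101
C = -30 (C = 6*(-5) = -30)
Q(E, u) = -30
(d + Q(l(-4, -3), 4))**2 = (-101 - 30)**2 = (-131)**2 = 17161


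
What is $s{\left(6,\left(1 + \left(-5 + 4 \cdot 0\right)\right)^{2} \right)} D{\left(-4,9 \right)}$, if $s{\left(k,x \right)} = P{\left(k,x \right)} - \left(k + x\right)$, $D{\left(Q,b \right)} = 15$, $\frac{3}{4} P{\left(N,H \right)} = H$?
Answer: $-10$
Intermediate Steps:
$P{\left(N,H \right)} = \frac{4 H}{3}$
$s{\left(k,x \right)} = - k + \frac{x}{3}$ ($s{\left(k,x \right)} = \frac{4 x}{3} - \left(k + x\right) = - k + \frac{x}{3}$)
$s{\left(6,\left(1 + \left(-5 + 4 \cdot 0\right)\right)^{2} \right)} D{\left(-4,9 \right)} = \left(\left(-1\right) 6 + \frac{\left(1 + \left(-5 + 4 \cdot 0\right)\right)^{2}}{3}\right) 15 = \left(-6 + \frac{\left(1 + \left(-5 + 0\right)\right)^{2}}{3}\right) 15 = \left(-6 + \frac{\left(1 - 5\right)^{2}}{3}\right) 15 = \left(-6 + \frac{\left(-4\right)^{2}}{3}\right) 15 = \left(-6 + \frac{1}{3} \cdot 16\right) 15 = \left(-6 + \frac{16}{3}\right) 15 = \left(- \frac{2}{3}\right) 15 = -10$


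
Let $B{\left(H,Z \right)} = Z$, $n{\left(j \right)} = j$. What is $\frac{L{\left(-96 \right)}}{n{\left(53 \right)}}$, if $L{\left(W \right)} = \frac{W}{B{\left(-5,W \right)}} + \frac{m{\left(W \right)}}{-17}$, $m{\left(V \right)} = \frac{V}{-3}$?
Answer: $- \frac{15}{901} \approx -0.016648$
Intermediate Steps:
$m{\left(V \right)} = - \frac{V}{3}$ ($m{\left(V \right)} = V \left(- \frac{1}{3}\right) = - \frac{V}{3}$)
$L{\left(W \right)} = 1 + \frac{W}{51}$ ($L{\left(W \right)} = \frac{W}{W} + \frac{\left(- \frac{1}{3}\right) W}{-17} = 1 + - \frac{W}{3} \left(- \frac{1}{17}\right) = 1 + \frac{W}{51}$)
$\frac{L{\left(-96 \right)}}{n{\left(53 \right)}} = \frac{1 + \frac{1}{51} \left(-96\right)}{53} = \left(1 - \frac{32}{17}\right) \frac{1}{53} = \left(- \frac{15}{17}\right) \frac{1}{53} = - \frac{15}{901}$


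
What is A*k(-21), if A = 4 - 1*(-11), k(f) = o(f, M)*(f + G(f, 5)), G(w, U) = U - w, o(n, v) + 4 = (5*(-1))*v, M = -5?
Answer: 1575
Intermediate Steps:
o(n, v) = -4 - 5*v (o(n, v) = -4 + (5*(-1))*v = -4 - 5*v)
k(f) = 105 (k(f) = (-4 - 5*(-5))*(f + (5 - f)) = (-4 + 25)*5 = 21*5 = 105)
A = 15 (A = 4 + 11 = 15)
A*k(-21) = 15*105 = 1575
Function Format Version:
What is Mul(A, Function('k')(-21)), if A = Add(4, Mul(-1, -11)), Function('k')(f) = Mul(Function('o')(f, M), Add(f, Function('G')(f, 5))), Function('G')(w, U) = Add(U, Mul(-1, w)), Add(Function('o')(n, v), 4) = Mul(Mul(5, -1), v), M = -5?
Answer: 1575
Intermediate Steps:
Function('o')(n, v) = Add(-4, Mul(-5, v)) (Function('o')(n, v) = Add(-4, Mul(Mul(5, -1), v)) = Add(-4, Mul(-5, v)))
Function('k')(f) = 105 (Function('k')(f) = Mul(Add(-4, Mul(-5, -5)), Add(f, Add(5, Mul(-1, f)))) = Mul(Add(-4, 25), 5) = Mul(21, 5) = 105)
A = 15 (A = Add(4, 11) = 15)
Mul(A, Function('k')(-21)) = Mul(15, 105) = 1575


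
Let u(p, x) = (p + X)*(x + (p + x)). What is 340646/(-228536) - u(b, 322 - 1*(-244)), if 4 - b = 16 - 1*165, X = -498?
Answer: 50657690777/114268 ≈ 4.4332e+5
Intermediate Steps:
b = 153 (b = 4 - (16 - 1*165) = 4 - (16 - 165) = 4 - 1*(-149) = 4 + 149 = 153)
u(p, x) = (-498 + p)*(p + 2*x) (u(p, x) = (p - 498)*(x + (p + x)) = (-498 + p)*(p + 2*x))
340646/(-228536) - u(b, 322 - 1*(-244)) = 340646/(-228536) - (153**2 - 996*(322 - 1*(-244)) - 498*153 + 2*153*(322 - 1*(-244))) = 340646*(-1/228536) - (23409 - 996*(322 + 244) - 76194 + 2*153*(322 + 244)) = -170323/114268 - (23409 - 996*566 - 76194 + 2*153*566) = -170323/114268 - (23409 - 563736 - 76194 + 173196) = -170323/114268 - 1*(-443325) = -170323/114268 + 443325 = 50657690777/114268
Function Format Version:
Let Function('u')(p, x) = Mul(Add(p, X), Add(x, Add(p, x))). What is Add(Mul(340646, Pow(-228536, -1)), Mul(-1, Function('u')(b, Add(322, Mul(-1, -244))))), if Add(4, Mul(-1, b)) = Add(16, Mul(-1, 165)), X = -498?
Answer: Rational(50657690777, 114268) ≈ 4.4332e+5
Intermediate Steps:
b = 153 (b = Add(4, Mul(-1, Add(16, Mul(-1, 165)))) = Add(4, Mul(-1, Add(16, -165))) = Add(4, Mul(-1, -149)) = Add(4, 149) = 153)
Function('u')(p, x) = Mul(Add(-498, p), Add(p, Mul(2, x))) (Function('u')(p, x) = Mul(Add(p, -498), Add(x, Add(p, x))) = Mul(Add(-498, p), Add(p, Mul(2, x))))
Add(Mul(340646, Pow(-228536, -1)), Mul(-1, Function('u')(b, Add(322, Mul(-1, -244))))) = Add(Mul(340646, Pow(-228536, -1)), Mul(-1, Add(Pow(153, 2), Mul(-996, Add(322, Mul(-1, -244))), Mul(-498, 153), Mul(2, 153, Add(322, Mul(-1, -244)))))) = Add(Mul(340646, Rational(-1, 228536)), Mul(-1, Add(23409, Mul(-996, Add(322, 244)), -76194, Mul(2, 153, Add(322, 244))))) = Add(Rational(-170323, 114268), Mul(-1, Add(23409, Mul(-996, 566), -76194, Mul(2, 153, 566)))) = Add(Rational(-170323, 114268), Mul(-1, Add(23409, -563736, -76194, 173196))) = Add(Rational(-170323, 114268), Mul(-1, -443325)) = Add(Rational(-170323, 114268), 443325) = Rational(50657690777, 114268)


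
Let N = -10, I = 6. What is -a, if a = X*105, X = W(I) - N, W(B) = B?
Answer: -1680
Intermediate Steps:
X = 16 (X = 6 - 1*(-10) = 6 + 10 = 16)
a = 1680 (a = 16*105 = 1680)
-a = -1*1680 = -1680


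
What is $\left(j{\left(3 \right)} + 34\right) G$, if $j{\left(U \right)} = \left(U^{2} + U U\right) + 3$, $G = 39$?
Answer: $2145$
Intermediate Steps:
$j{\left(U \right)} = 3 + 2 U^{2}$ ($j{\left(U \right)} = \left(U^{2} + U^{2}\right) + 3 = 2 U^{2} + 3 = 3 + 2 U^{2}$)
$\left(j{\left(3 \right)} + 34\right) G = \left(\left(3 + 2 \cdot 3^{2}\right) + 34\right) 39 = \left(\left(3 + 2 \cdot 9\right) + 34\right) 39 = \left(\left(3 + 18\right) + 34\right) 39 = \left(21 + 34\right) 39 = 55 \cdot 39 = 2145$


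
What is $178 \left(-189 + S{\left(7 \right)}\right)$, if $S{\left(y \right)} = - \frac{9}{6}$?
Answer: $-33909$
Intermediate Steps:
$S{\left(y \right)} = - \frac{3}{2}$ ($S{\left(y \right)} = \left(-9\right) \frac{1}{6} = - \frac{3}{2}$)
$178 \left(-189 + S{\left(7 \right)}\right) = 178 \left(-189 - \frac{3}{2}\right) = 178 \left(- \frac{381}{2}\right) = -33909$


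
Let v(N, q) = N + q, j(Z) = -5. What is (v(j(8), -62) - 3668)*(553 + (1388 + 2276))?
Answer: -15750495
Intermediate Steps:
(v(j(8), -62) - 3668)*(553 + (1388 + 2276)) = ((-5 - 62) - 3668)*(553 + (1388 + 2276)) = (-67 - 3668)*(553 + 3664) = -3735*4217 = -15750495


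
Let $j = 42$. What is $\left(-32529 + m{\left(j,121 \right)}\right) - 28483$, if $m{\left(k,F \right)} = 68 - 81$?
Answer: $-61025$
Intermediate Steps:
$m{\left(k,F \right)} = -13$
$\left(-32529 + m{\left(j,121 \right)}\right) - 28483 = \left(-32529 - 13\right) - 28483 = -32542 - 28483 = -61025$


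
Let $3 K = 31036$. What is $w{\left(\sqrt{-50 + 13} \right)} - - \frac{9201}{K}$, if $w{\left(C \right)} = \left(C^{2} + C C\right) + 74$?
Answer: $\frac{27603}{31036} \approx 0.88939$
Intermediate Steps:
$K = \frac{31036}{3}$ ($K = \frac{1}{3} \cdot 31036 = \frac{31036}{3} \approx 10345.0$)
$w{\left(C \right)} = 74 + 2 C^{2}$ ($w{\left(C \right)} = \left(C^{2} + C^{2}\right) + 74 = 2 C^{2} + 74 = 74 + 2 C^{2}$)
$w{\left(\sqrt{-50 + 13} \right)} - - \frac{9201}{K} = \left(74 + 2 \left(\sqrt{-50 + 13}\right)^{2}\right) - - \frac{9201}{\frac{31036}{3}} = \left(74 + 2 \left(\sqrt{-37}\right)^{2}\right) - \left(-9201\right) \frac{3}{31036} = \left(74 + 2 \left(i \sqrt{37}\right)^{2}\right) - - \frac{27603}{31036} = \left(74 + 2 \left(-37\right)\right) + \frac{27603}{31036} = \left(74 - 74\right) + \frac{27603}{31036} = 0 + \frac{27603}{31036} = \frac{27603}{31036}$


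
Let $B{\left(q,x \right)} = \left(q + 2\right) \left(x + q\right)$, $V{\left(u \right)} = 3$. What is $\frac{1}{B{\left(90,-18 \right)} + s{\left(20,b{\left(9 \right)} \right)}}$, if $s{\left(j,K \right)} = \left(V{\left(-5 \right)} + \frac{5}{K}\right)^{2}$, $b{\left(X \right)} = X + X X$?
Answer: $\frac{324}{2149201} \approx 0.00015075$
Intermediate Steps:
$B{\left(q,x \right)} = \left(2 + q\right) \left(q + x\right)$
$b{\left(X \right)} = X + X^{2}$
$s{\left(j,K \right)} = \left(3 + \frac{5}{K}\right)^{2}$
$\frac{1}{B{\left(90,-18 \right)} + s{\left(20,b{\left(9 \right)} \right)}} = \frac{1}{\left(90^{2} + 2 \cdot 90 + 2 \left(-18\right) + 90 \left(-18\right)\right) + \frac{\left(5 + 3 \cdot 9 \left(1 + 9\right)\right)^{2}}{81 \left(1 + 9\right)^{2}}} = \frac{1}{\left(8100 + 180 - 36 - 1620\right) + \frac{\left(5 + 3 \cdot 9 \cdot 10\right)^{2}}{8100}} = \frac{1}{6624 + \frac{\left(5 + 3 \cdot 90\right)^{2}}{8100}} = \frac{1}{6624 + \frac{\left(5 + 270\right)^{2}}{8100}} = \frac{1}{6624 + \frac{275^{2}}{8100}} = \frac{1}{6624 + \frac{1}{8100} \cdot 75625} = \frac{1}{6624 + \frac{3025}{324}} = \frac{1}{\frac{2149201}{324}} = \frac{324}{2149201}$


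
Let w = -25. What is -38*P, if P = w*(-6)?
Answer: -5700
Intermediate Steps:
P = 150 (P = -25*(-6) = 150)
-38*P = -38*150 = -5700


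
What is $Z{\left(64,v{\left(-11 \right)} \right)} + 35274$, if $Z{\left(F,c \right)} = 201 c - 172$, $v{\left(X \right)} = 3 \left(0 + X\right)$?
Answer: $28469$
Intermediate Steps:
$v{\left(X \right)} = 3 X$
$Z{\left(F,c \right)} = -172 + 201 c$
$Z{\left(64,v{\left(-11 \right)} \right)} + 35274 = \left(-172 + 201 \cdot 3 \left(-11\right)\right) + 35274 = \left(-172 + 201 \left(-33\right)\right) + 35274 = \left(-172 - 6633\right) + 35274 = -6805 + 35274 = 28469$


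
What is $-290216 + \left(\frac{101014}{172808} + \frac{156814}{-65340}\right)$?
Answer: $- \frac{409616135324809}{1411409340} \approx -2.9022 \cdot 10^{5}$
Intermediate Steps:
$-290216 + \left(\frac{101014}{172808} + \frac{156814}{-65340}\right) = -290216 + \left(101014 \cdot \frac{1}{172808} + 156814 \left(- \frac{1}{65340}\right)\right) = -290216 + \left(\frac{50507}{86404} - \frac{78407}{32670}\right) = -290216 - \frac{2562307369}{1411409340} = - \frac{409616135324809}{1411409340}$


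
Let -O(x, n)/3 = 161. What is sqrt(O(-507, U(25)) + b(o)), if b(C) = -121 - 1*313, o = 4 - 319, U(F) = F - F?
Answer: I*sqrt(917) ≈ 30.282*I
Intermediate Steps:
U(F) = 0
O(x, n) = -483 (O(x, n) = -3*161 = -483)
o = -315
b(C) = -434 (b(C) = -121 - 313 = -434)
sqrt(O(-507, U(25)) + b(o)) = sqrt(-483 - 434) = sqrt(-917) = I*sqrt(917)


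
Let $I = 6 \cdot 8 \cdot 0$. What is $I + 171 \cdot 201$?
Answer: $34371$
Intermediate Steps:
$I = 0$ ($I = 48 \cdot 0 = 0$)
$I + 171 \cdot 201 = 0 + 171 \cdot 201 = 0 + 34371 = 34371$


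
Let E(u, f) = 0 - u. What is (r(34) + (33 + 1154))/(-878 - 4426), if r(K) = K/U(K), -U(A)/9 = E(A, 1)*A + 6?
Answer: -3071371/13724100 ≈ -0.22379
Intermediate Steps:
E(u, f) = -u
U(A) = -54 + 9*A² (U(A) = -9*((-A)*A + 6) = -9*(-A² + 6) = -9*(6 - A²) = -54 + 9*A²)
r(K) = K/(-54 + 9*K²)
(r(34) + (33 + 1154))/(-878 - 4426) = ((⅑)*34/(-6 + 34²) + (33 + 1154))/(-878 - 4426) = ((⅑)*34/(-6 + 1156) + 1187)/(-5304) = ((⅑)*34/1150 + 1187)*(-1/5304) = ((⅑)*34*(1/1150) + 1187)*(-1/5304) = (17/5175 + 1187)*(-1/5304) = (6142742/5175)*(-1/5304) = -3071371/13724100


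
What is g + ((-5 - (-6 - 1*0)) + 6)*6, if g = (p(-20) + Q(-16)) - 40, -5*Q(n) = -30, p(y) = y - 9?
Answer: -21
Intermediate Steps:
p(y) = -9 + y
Q(n) = 6 (Q(n) = -1/5*(-30) = 6)
g = -63 (g = ((-9 - 20) + 6) - 40 = (-29 + 6) - 40 = -23 - 40 = -63)
g + ((-5 - (-6 - 1*0)) + 6)*6 = -63 + ((-5 - (-6 - 1*0)) + 6)*6 = -63 + ((-5 - (-6 + 0)) + 6)*6 = -63 + ((-5 - 1*(-6)) + 6)*6 = -63 + ((-5 + 6) + 6)*6 = -63 + (1 + 6)*6 = -63 + 7*6 = -63 + 42 = -21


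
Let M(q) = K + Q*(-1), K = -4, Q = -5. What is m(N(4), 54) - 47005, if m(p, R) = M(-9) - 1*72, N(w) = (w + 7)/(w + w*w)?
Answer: -47076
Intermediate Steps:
M(q) = 1 (M(q) = -4 - 5*(-1) = -4 + 5 = 1)
N(w) = (7 + w)/(w + w**2)
m(p, R) = -71 (m(p, R) = 1 - 1*72 = 1 - 72 = -71)
m(N(4), 54) - 47005 = -71 - 47005 = -47076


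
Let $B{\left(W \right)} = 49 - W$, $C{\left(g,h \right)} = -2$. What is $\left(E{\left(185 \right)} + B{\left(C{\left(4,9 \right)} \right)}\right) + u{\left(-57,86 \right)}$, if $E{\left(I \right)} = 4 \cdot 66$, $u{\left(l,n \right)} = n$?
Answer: $401$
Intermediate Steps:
$E{\left(I \right)} = 264$
$\left(E{\left(185 \right)} + B{\left(C{\left(4,9 \right)} \right)}\right) + u{\left(-57,86 \right)} = \left(264 + \left(49 - -2\right)\right) + 86 = \left(264 + \left(49 + 2\right)\right) + 86 = \left(264 + 51\right) + 86 = 315 + 86 = 401$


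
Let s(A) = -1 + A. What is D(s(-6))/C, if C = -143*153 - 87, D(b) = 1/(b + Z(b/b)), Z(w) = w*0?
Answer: 1/153762 ≈ 6.5036e-6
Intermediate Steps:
Z(w) = 0
D(b) = 1/b (D(b) = 1/(b + 0) = 1/b)
C = -21966 (C = -21879 - 87 = -21966)
D(s(-6))/C = 1/(-1 - 6*(-21966)) = -1/21966/(-7) = -⅐*(-1/21966) = 1/153762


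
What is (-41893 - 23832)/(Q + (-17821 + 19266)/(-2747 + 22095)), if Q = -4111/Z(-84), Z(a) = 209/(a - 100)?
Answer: -265774285700/14635593557 ≈ -18.159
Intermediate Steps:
Z(a) = 209/(-100 + a)
Q = 756424/209 (Q = -4111/(209/(-100 - 84)) = -4111/(209/(-184)) = -4111/(209*(-1/184)) = -4111/(-209/184) = -4111*(-184/209) = 756424/209 ≈ 3619.3)
(-41893 - 23832)/(Q + (-17821 + 19266)/(-2747 + 22095)) = (-41893 - 23832)/(756424/209 + (-17821 + 19266)/(-2747 + 22095)) = -65725/(756424/209 + 1445/19348) = -65725/14635593557/4043732 = -65725*4043732/14635593557 = -265774285700/14635593557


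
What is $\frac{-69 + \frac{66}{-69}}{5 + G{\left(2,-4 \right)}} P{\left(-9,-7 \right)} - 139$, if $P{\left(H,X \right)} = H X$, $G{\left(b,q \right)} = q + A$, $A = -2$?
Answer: $\frac{98170}{23} \approx 4268.3$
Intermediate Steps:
$G{\left(b,q \right)} = -2 + q$ ($G{\left(b,q \right)} = q - 2 = -2 + q$)
$\frac{-69 + \frac{66}{-69}}{5 + G{\left(2,-4 \right)}} P{\left(-9,-7 \right)} - 139 = \frac{-69 + \frac{66}{-69}}{5 - 6} \left(\left(-9\right) \left(-7\right)\right) - 139 = \frac{-69 + 66 \left(- \frac{1}{69}\right)}{5 - 6} \cdot 63 - 139 = \frac{-69 - \frac{22}{23}}{-1} \cdot 63 - 139 = \left(- \frac{1609}{23}\right) \left(-1\right) 63 - 139 = \frac{1609}{23} \cdot 63 - 139 = \frac{101367}{23} - 139 = \frac{98170}{23}$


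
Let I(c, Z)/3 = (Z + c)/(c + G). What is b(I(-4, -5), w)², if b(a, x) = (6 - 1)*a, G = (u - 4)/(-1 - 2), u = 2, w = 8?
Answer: 6561/4 ≈ 1640.3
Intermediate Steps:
G = ⅔ (G = (2 - 4)/(-1 - 2) = -2/(-3) = -2*(-⅓) = ⅔ ≈ 0.66667)
I(c, Z) = 3*(Z + c)/(⅔ + c) (I(c, Z) = 3*((Z + c)/(c + ⅔)) = 3*((Z + c)/(⅔ + c)) = 3*(Z + c)/(⅔ + c))
b(a, x) = 5*a
b(I(-4, -5), w)² = (5*(9*(-5 - 4)/(2 + 3*(-4))))² = (5*(9*(-9)/(2 - 12)))² = (5*(9*(-9)/(-10)))² = (5*(9*(-⅒)*(-9)))² = (5*(81/10))² = (81/2)² = 6561/4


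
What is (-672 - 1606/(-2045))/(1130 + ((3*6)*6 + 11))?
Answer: -1372634/2554205 ≈ -0.53740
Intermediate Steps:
(-672 - 1606/(-2045))/(1130 + ((3*6)*6 + 11)) = (-672 - 1606*(-1/2045))/(1130 + (18*6 + 11)) = (-672 + 1606/2045)/(1130 + (108 + 11)) = -1372634/(2045*(1130 + 119)) = -1372634/2045/1249 = -1372634/2045*1/1249 = -1372634/2554205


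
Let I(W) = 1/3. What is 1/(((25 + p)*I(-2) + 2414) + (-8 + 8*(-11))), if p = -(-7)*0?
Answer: 3/6979 ≈ 0.00042986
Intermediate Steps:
p = 0 (p = -1*0 = 0)
I(W) = 1/3
1/(((25 + p)*I(-2) + 2414) + (-8 + 8*(-11))) = 1/(((25 + 0)*(1/3) + 2414) + (-8 + 8*(-11))) = 1/((25*(1/3) + 2414) + (-8 - 88)) = 1/((25/3 + 2414) - 96) = 1/(7267/3 - 96) = 1/(6979/3) = 3/6979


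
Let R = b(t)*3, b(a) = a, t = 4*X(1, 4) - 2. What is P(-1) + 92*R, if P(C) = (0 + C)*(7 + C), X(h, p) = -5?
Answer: -6078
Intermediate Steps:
t = -22 (t = 4*(-5) - 2 = -20 - 2 = -22)
P(C) = C*(7 + C)
R = -66 (R = -22*3 = -66)
P(-1) + 92*R = -(7 - 1) + 92*(-66) = -1*6 - 6072 = -6 - 6072 = -6078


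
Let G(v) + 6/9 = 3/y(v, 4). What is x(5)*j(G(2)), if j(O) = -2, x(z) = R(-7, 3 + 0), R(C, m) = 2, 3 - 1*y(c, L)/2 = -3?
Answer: -4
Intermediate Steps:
y(c, L) = 12 (y(c, L) = 6 - 2*(-3) = 6 + 6 = 12)
G(v) = -5/12 (G(v) = -2/3 + 3/12 = -2/3 + 3*(1/12) = -2/3 + 1/4 = -5/12)
x(z) = 2
x(5)*j(G(2)) = 2*(-2) = -4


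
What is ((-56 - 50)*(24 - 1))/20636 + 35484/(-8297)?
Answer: -376237955/85608446 ≈ -4.3949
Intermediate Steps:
((-56 - 50)*(24 - 1))/20636 + 35484/(-8297) = -106*23*(1/20636) + 35484*(-1/8297) = -2438*1/20636 - 35484/8297 = -1219/10318 - 35484/8297 = -376237955/85608446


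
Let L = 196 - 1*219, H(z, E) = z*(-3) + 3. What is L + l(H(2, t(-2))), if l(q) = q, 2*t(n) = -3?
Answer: -26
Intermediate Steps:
t(n) = -3/2 (t(n) = (½)*(-3) = -3/2)
H(z, E) = 3 - 3*z (H(z, E) = -3*z + 3 = 3 - 3*z)
L = -23 (L = 196 - 219 = -23)
L + l(H(2, t(-2))) = -23 + (3 - 3*2) = -23 + (3 - 6) = -23 - 3 = -26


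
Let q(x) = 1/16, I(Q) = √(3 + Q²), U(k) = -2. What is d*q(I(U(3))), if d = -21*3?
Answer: -63/16 ≈ -3.9375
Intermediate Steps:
q(x) = 1/16
d = -63
d*q(I(U(3))) = -63*1/16 = -63/16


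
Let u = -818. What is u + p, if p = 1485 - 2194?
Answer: -1527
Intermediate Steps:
p = -709
u + p = -818 - 709 = -1527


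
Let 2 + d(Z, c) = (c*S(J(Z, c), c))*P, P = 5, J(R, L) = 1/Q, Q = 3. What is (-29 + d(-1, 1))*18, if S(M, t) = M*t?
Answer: -528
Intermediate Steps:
J(R, L) = ⅓ (J(R, L) = 1/3 = ⅓)
d(Z, c) = -2 + 5*c²/3 (d(Z, c) = -2 + (c*(c/3))*5 = -2 + (c²/3)*5 = -2 + 5*c²/3)
(-29 + d(-1, 1))*18 = (-29 + (-2 + (5/3)*1²))*18 = (-29 + (-2 + (5/3)*1))*18 = (-29 + (-2 + 5/3))*18 = (-29 - ⅓)*18 = -88/3*18 = -528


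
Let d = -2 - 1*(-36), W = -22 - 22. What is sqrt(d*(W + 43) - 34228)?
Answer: I*sqrt(34262) ≈ 185.1*I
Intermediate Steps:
W = -44
d = 34 (d = -2 + 36 = 34)
sqrt(d*(W + 43) - 34228) = sqrt(34*(-44 + 43) - 34228) = sqrt(34*(-1) - 34228) = sqrt(-34 - 34228) = sqrt(-34262) = I*sqrt(34262)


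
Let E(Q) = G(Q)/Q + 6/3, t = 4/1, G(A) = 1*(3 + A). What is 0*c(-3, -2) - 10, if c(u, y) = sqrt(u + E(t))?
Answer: -10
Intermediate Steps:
G(A) = 3 + A
t = 4 (t = 4*1 = 4)
E(Q) = 2 + (3 + Q)/Q (E(Q) = (3 + Q)/Q + 6/3 = (3 + Q)/Q + 6*(1/3) = (3 + Q)/Q + 2 = 2 + (3 + Q)/Q)
c(u, y) = sqrt(15/4 + u) (c(u, y) = sqrt(u + (3 + 3/4)) = sqrt(u + 15/4) = sqrt(15/4 + u))
0*c(-3, -2) - 10 = 0*(sqrt(15 + 4*(-3))/2) - 10 = 0*(sqrt(15 - 12)/2) - 10 = 0*(sqrt(3)/2) - 10 = 0 - 10 = -10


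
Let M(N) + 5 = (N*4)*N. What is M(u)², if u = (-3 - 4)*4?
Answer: 9803161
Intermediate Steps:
u = -28 (u = -7*4 = -28)
M(N) = -5 + 4*N² (M(N) = -5 + (N*4)*N = -5 + (4*N)*N = -5 + 4*N²)
M(u)² = (-5 + 4*(-28)²)² = (-5 + 4*784)² = (-5 + 3136)² = 3131² = 9803161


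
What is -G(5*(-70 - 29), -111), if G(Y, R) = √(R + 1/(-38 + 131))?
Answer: -I*√959946/93 ≈ -10.535*I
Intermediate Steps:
G(Y, R) = √(1/93 + R) (G(Y, R) = √(R + 1/93) = √(1/93 + R))
-G(5*(-70 - 29), -111) = -√(93 + 8649*(-111))/93 = -√(93 - 960039)/93 = -√(-959946)/93 = -I*√959946/93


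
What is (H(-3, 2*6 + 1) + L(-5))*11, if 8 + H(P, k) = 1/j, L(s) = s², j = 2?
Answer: 385/2 ≈ 192.50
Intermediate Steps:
H(P, k) = -15/2 (H(P, k) = -8 + 1/2 = -8 + ½ = -15/2)
(H(-3, 2*6 + 1) + L(-5))*11 = (-15/2 + (-5)²)*11 = (-15/2 + 25)*11 = (35/2)*11 = 385/2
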